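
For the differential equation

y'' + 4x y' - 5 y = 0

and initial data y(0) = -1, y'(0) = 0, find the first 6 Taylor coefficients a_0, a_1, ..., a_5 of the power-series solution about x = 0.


Ansatz: y(x) = sum_{n>=0} a_n x^n, so y'(x) = sum_{n>=1} n a_n x^(n-1) and y''(x) = sum_{n>=2} n(n-1) a_n x^(n-2).
Substitute into P(x) y'' + Q(x) y' + R(x) y = 0 with P(x) = 1, Q(x) = 4x, R(x) = -5, and match powers of x.
Initial conditions: a_0 = -1, a_1 = 0.
Setting the coefficient of each power of x to zero and solving order by order (substituting the coefficients already found):
  x^0: 2 a_2 - 5 a_0 = 0  ->  2 a_2 = 5 a_0 = -5  ->  a_2 = -5/2
  x^1: 6 a_3 - a_1 = 0  ->  6 a_3 = a_1 = 0  ->  a_3 = 0
  x^2: 12 a_4 + 3 a_2 = 0  ->  12 a_4 = -3 a_2 = 15/2  ->  a_4 = 5/8
  x^3: 20 a_5 + 7 a_3 = 0  ->  20 a_5 = -7 a_3 = 0  ->  a_5 = 0
Truncated series: y(x) = -1 - (5/2) x^2 + (5/8) x^4 + O(x^6).

a_0 = -1; a_1 = 0; a_2 = -5/2; a_3 = 0; a_4 = 5/8; a_5 = 0


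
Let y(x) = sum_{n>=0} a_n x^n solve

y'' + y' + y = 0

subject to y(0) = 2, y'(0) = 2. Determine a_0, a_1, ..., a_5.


Ansatz: y(x) = sum_{n>=0} a_n x^n, so y'(x) = sum_{n>=1} n a_n x^(n-1) and y''(x) = sum_{n>=2} n(n-1) a_n x^(n-2).
Substitute into P(x) y'' + Q(x) y' + R(x) y = 0 with P(x) = 1, Q(x) = 1, R(x) = 1, and match powers of x.
Initial conditions: a_0 = 2, a_1 = 2.
Setting the coefficient of each power of x to zero and solving order by order (substituting the coefficients already found):
  x^0: 2 a_2 + a_1 + a_0 = 0  ->  2 a_2 = -a_1 - a_0 = -4  ->  a_2 = -2
  x^1: 6 a_3 + 2 a_2 + a_1 = 0  ->  6 a_3 = -2 a_2 - a_1 = 2  ->  a_3 = 1/3
  x^2: 12 a_4 + 3 a_3 + a_2 = 0  ->  12 a_4 = -3 a_3 - a_2 = 1  ->  a_4 = 1/12
  x^3: 20 a_5 + 4 a_4 + a_3 = 0  ->  20 a_5 = -4 a_4 - a_3 = -2/3  ->  a_5 = -1/30
Truncated series: y(x) = 2 + 2 x - 2 x^2 + (1/3) x^3 + (1/12) x^4 - (1/30) x^5 + O(x^6).

a_0 = 2; a_1 = 2; a_2 = -2; a_3 = 1/3; a_4 = 1/12; a_5 = -1/30


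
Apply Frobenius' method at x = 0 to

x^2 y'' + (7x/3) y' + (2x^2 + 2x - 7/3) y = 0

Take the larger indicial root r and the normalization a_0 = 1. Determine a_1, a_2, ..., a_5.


Write in Frobenius form y'' + (p(x)/x) y' + (q(x)/x^2) y = 0:
  p(x) = 7/3,  q(x) = 2x^2 + 2x - 7/3.
Indicial equation: r(r-1) + (7/3) r + (-7/3) = 0 -> roots r_1 = 1, r_2 = -7/3.
Take r = r_1 = 1. Let y(x) = x^r sum_{n>=0} a_n x^n with a_0 = 1.
Substitute y = x^r sum a_n x^n and match x^{r+n}. The recurrence is
  D(n) a_n + 2 a_{n-1} + 2 a_{n-2} = 0,  where D(n) = (r+n)(r+n-1) + (7/3)(r+n) + (-7/3).
  a_n = [-2 a_{n-1} - 2 a_{n-2}] / D(n).
Since the indicial polynomial factors as (r - r_1)(r - r_2), D(n) = (r_1 + n - r_1)(r_1 + n - r_2) = n(n + 10/3).
Evaluating step by step (a_0 = 1):
  n = 1: D(1) = 1(1 + 10/3) = 13/3; numerator = -2(1) = -2; a_1 = (-2)/(13/3) = -6/13
  n = 2: D(2) = 2(2 + 10/3) = 32/3; numerator = -2(-6/13) - 2(1) = -14/13; a_2 = (-14/13)/(32/3) = -21/208
  n = 3: D(3) = 3(3 + 10/3) = 19; numerator = -2(-21/208) - 2(-6/13) = 9/8; a_3 = (9/8)/(19) = 9/152
  n = 4: D(4) = 4(4 + 10/3) = 88/3; numerator = -2(9/152) - 2(-21/208) = 165/1976; a_4 = (165/1976)/(88/3) = 45/15808
  n = 5: D(5) = 5(5 + 10/3) = 125/3; numerator = -2(45/15808) - 2(9/152) = -981/7904; a_5 = (-981/7904)/(125/3) = -2943/988000

r = 1; a_0 = 1; a_1 = -6/13; a_2 = -21/208; a_3 = 9/152; a_4 = 45/15808; a_5 = -2943/988000


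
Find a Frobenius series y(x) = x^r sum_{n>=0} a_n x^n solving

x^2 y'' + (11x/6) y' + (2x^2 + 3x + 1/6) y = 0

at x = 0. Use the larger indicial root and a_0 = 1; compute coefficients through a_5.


Write in Frobenius form y'' + (p(x)/x) y' + (q(x)/x^2) y = 0:
  p(x) = 11/6,  q(x) = 2x^2 + 3x + 1/6.
Indicial equation: r(r-1) + (11/6) r + (1/6) = 0 -> roots r_1 = -1/3, r_2 = -1/2.
Take r = r_1 = -1/3. Let y(x) = x^r sum_{n>=0} a_n x^n with a_0 = 1.
Substitute y = x^r sum a_n x^n and match x^{r+n}. The recurrence is
  D(n) a_n + 3 a_{n-1} + 2 a_{n-2} = 0,  where D(n) = (r+n)(r+n-1) + (11/6)(r+n) + (1/6).
  a_n = [-3 a_{n-1} - 2 a_{n-2}] / D(n).
Since the indicial polynomial factors as (r - r_1)(r - r_2), D(n) = (r_1 + n - r_1)(r_1 + n - r_2) = n(n + 1/6).
Evaluating step by step (a_0 = 1):
  n = 1: D(1) = 1(1 + 1/6) = 7/6; numerator = -3(1) = -3; a_1 = (-3)/(7/6) = -18/7
  n = 2: D(2) = 2(2 + 1/6) = 13/3; numerator = -3(-18/7) - 2(1) = 40/7; a_2 = (40/7)/(13/3) = 120/91
  n = 3: D(3) = 3(3 + 1/6) = 19/2; numerator = -3(120/91) - 2(-18/7) = 108/91; a_3 = (108/91)/(19/2) = 216/1729
  n = 4: D(4) = 4(4 + 1/6) = 50/3; numerator = -3(216/1729) - 2(120/91) = -744/247; a_4 = (-744/247)/(50/3) = -1116/6175
  n = 5: D(5) = 5(5 + 1/6) = 155/6; numerator = -3(-1116/6175) - 2(216/1729) = 972/3325; a_5 = (972/3325)/(155/6) = 5832/515375

r = -1/3; a_0 = 1; a_1 = -18/7; a_2 = 120/91; a_3 = 216/1729; a_4 = -1116/6175; a_5 = 5832/515375


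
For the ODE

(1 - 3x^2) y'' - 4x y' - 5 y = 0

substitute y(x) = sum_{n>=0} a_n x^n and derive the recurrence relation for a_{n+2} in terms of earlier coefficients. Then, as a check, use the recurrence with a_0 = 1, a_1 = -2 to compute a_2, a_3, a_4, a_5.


Substitute y = sum_n a_n x^n.
(1 - 3 x^2) y'' contributes (n+2)(n+1) a_{n+2} - 3 n(n-1) a_n at x^n.
-4 x y'(x) contributes -4 n a_n at x^n.
-5 y(x) contributes -5 a_n at x^n.
Matching x^n: (n+2)(n+1) a_{n+2} + (-3 n(n-1) - 4 n - 5) a_n = 0.
Thus a_{n+2} = (3 n(n-1) + 4 n + 5) / ((n+1)(n+2)) * a_n.

Check with a_0 = 1, a_1 = -2 (apply the recurrence for n = 0, 1, 2, 3): a_0 = 1, a_1 = -2, a_2 = 5/2, a_3 = -3, a_4 = 95/24, a_5 = -21/4.

a_(n+2) = (3 n(n-1) + 4 n + 5) / ((n+1)(n+2)) * a_n; check: a_0 = 1, a_1 = -2, a_2 = 5/2, a_3 = -3, a_4 = 95/24, a_5 = -21/4


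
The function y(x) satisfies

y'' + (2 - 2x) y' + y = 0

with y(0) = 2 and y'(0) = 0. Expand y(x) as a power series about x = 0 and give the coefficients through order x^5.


Ansatz: y(x) = sum_{n>=0} a_n x^n, so y'(x) = sum_{n>=1} n a_n x^(n-1) and y''(x) = sum_{n>=2} n(n-1) a_n x^(n-2).
Substitute into P(x) y'' + Q(x) y' + R(x) y = 0 with P(x) = 1, Q(x) = 2 - 2x, R(x) = 1, and match powers of x.
Initial conditions: a_0 = 2, a_1 = 0.
Setting the coefficient of each power of x to zero and solving order by order (substituting the coefficients already found):
  x^0: 2 a_2 + 2 a_1 + a_0 = 0  ->  2 a_2 = -2 a_1 - a_0 = -2  ->  a_2 = -1
  x^1: 6 a_3 + 4 a_2 - a_1 = 0  ->  6 a_3 = -4 a_2 + a_1 = 4  ->  a_3 = 2/3
  x^2: 12 a_4 + 6 a_3 - 3 a_2 = 0  ->  12 a_4 = -6 a_3 + 3 a_2 = -7  ->  a_4 = -7/12
  x^3: 20 a_5 + 8 a_4 - 5 a_3 = 0  ->  20 a_5 = -8 a_4 + 5 a_3 = 8  ->  a_5 = 2/5
Truncated series: y(x) = 2 - x^2 + (2/3) x^3 - (7/12) x^4 + (2/5) x^5 + O(x^6).

a_0 = 2; a_1 = 0; a_2 = -1; a_3 = 2/3; a_4 = -7/12; a_5 = 2/5


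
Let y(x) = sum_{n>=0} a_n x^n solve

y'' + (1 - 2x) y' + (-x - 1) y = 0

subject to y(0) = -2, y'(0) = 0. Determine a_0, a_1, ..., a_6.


Ansatz: y(x) = sum_{n>=0} a_n x^n, so y'(x) = sum_{n>=1} n a_n x^(n-1) and y''(x) = sum_{n>=2} n(n-1) a_n x^(n-2).
Substitute into P(x) y'' + Q(x) y' + R(x) y = 0 with P(x) = 1, Q(x) = 1 - 2x, R(x) = -x - 1, and match powers of x.
Initial conditions: a_0 = -2, a_1 = 0.
Setting the coefficient of each power of x to zero and solving order by order (substituting the coefficients already found):
  x^0: 2 a_2 + a_1 - a_0 = 0  ->  2 a_2 = -a_1 + a_0 = -2  ->  a_2 = -1
  x^1: 6 a_3 + 2 a_2 - 3 a_1 - a_0 = 0  ->  6 a_3 = -2 a_2 + 3 a_1 + a_0 = 0  ->  a_3 = 0
  x^2: 12 a_4 + 3 a_3 - 5 a_2 - a_1 = 0  ->  12 a_4 = -3 a_3 + 5 a_2 + a_1 = -5  ->  a_4 = -5/12
  x^3: 20 a_5 + 4 a_4 - 7 a_3 - a_2 = 0  ->  20 a_5 = -4 a_4 + 7 a_3 + a_2 = 2/3  ->  a_5 = 1/30
  x^4: 30 a_6 + 5 a_5 - 9 a_4 - a_3 = 0  ->  30 a_6 = -5 a_5 + 9 a_4 + a_3 = -47/12  ->  a_6 = -47/360
Truncated series: y(x) = -2 - x^2 - (5/12) x^4 + (1/30) x^5 - (47/360) x^6 + O(x^7).

a_0 = -2; a_1 = 0; a_2 = -1; a_3 = 0; a_4 = -5/12; a_5 = 1/30; a_6 = -47/360


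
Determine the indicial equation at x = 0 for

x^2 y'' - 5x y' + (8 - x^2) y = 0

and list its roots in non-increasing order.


Divide by x^2 to reach normal form y'' + P_1(x) y' + P_2(x) y = 0 with P_1(x) = -5/x and P_2(x) = -1 + 8/x^2.
x = 0 is a singular point because the y'-coefficient -5/x has a pole at x = 0 and the y-coefficient -1 + 8/x^2 has a pole at x = 0.
It is a regular singular point because x P_1(x) = p(x) = -5 and x^2 P_2(x) = q(x) = 8 - x^2 are polynomials, hence analytic at x = 0.
p(0) = -5,  q(0) = 8.
Indicial equation: r(r-1) + p(0) r + q(0) = 0, i.e. r^2 + (p(0) - 1) r + q(0) = 0, i.e. r^2 - 6 r + 8 = 0.
Discriminant: (-6)^2 - 4(8) = 4, so r = (6 ± 2)/2.
Solving: r_1 = 4, r_2 = 2.

indicial: r^2 - 6 r + 8 = 0; roots r_1 = 4, r_2 = 2


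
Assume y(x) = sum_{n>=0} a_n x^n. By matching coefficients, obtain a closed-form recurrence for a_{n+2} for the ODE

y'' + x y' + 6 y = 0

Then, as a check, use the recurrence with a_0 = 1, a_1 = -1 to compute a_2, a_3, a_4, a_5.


Substitute y = sum_n a_n x^n.
y''(x) has coefficient (n+2)(n+1) a_{n+2} at x^n;
x y'(x) has coefficient n a_n at x^n (shift);
6 y(x) has coefficient 6 a_n at x^n.
Matching x^n: (n+2)(n+1) a_{n+2} + (n + 6) a_n = 0.
Thus a_{n+2} = (-n - 6) / ((n+1)(n+2)) * a_n.

Check with a_0 = 1, a_1 = -1 (apply the recurrence for n = 0, 1, 2, 3): a_0 = 1, a_1 = -1, a_2 = -3, a_3 = 7/6, a_4 = 2, a_5 = -21/40.

a_(n+2) = (-n - 6) / ((n+1)(n+2)) * a_n; check: a_0 = 1, a_1 = -1, a_2 = -3, a_3 = 7/6, a_4 = 2, a_5 = -21/40


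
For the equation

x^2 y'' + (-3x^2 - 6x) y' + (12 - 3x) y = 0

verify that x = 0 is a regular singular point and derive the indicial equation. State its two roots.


Divide by x^2 to reach normal form y'' + P_1(x) y' + P_2(x) y = 0 with P_1(x) = -3 - 6/x and P_2(x) = -3/x + 12/x^2.
x = 0 is a singular point because the y'-coefficient -3 - 6/x has a pole at x = 0 and the y-coefficient -3/x + 12/x^2 has a pole at x = 0.
It is a regular singular point because x P_1(x) = p(x) = -3x - 6 and x^2 P_2(x) = q(x) = 12 - 3x are polynomials, hence analytic at x = 0.
p(0) = -6,  q(0) = 12.
Indicial equation: r(r-1) + p(0) r + q(0) = 0, i.e. r^2 + (p(0) - 1) r + q(0) = 0, i.e. r^2 - 7 r + 12 = 0.
Discriminant: (-7)^2 - 4(12) = 1, so r = (7 ± 1)/2.
Solving: r_1 = 4, r_2 = 3.

indicial: r^2 - 7 r + 12 = 0; roots r_1 = 4, r_2 = 3


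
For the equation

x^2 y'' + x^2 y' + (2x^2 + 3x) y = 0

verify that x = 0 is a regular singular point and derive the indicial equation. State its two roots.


Divide by x^2 to reach normal form y'' + P_1(x) y' + P_2(x) y = 0 with P_1(x) = 1 and P_2(x) = 2 + 3/x.
x = 0 is a singular point because the y-coefficient 2 + 3/x has a pole at x = 0.
It is a regular singular point because x P_1(x) = p(x) = x and x^2 P_2(x) = q(x) = 2x^2 + 3x are polynomials, hence analytic at x = 0.
p(0) = 0,  q(0) = 0.
Indicial equation: r(r-1) + p(0) r + q(0) = 0, i.e. r^2 + (p(0) - 1) r + q(0) = 0, i.e. r^2 - 1 r = 0.
Discriminant: (-1)^2 - 4(0) = 1, so r = (1 ± 1)/2.
Solving: r_1 = 1, r_2 = 0.

indicial: r^2 - 1 r = 0; roots r_1 = 1, r_2 = 0


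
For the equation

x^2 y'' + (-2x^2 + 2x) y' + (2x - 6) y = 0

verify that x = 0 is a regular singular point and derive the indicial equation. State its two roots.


Divide by x^2 to reach normal form y'' + P_1(x) y' + P_2(x) y = 0 with P_1(x) = -2 + 2/x and P_2(x) = 2/x - 6/x^2.
x = 0 is a singular point because the y'-coefficient -2 + 2/x has a pole at x = 0 and the y-coefficient 2/x - 6/x^2 has a pole at x = 0.
It is a regular singular point because x P_1(x) = p(x) = 2 - 2x and x^2 P_2(x) = q(x) = 2x - 6 are polynomials, hence analytic at x = 0.
p(0) = 2,  q(0) = -6.
Indicial equation: r(r-1) + p(0) r + q(0) = 0, i.e. r^2 + (p(0) - 1) r + q(0) = 0, i.e. r^2 + 1 r - 6 = 0.
Discriminant: (1)^2 - 4(-6) = 25, so r = (-1 ± 5)/2.
Solving: r_1 = 2, r_2 = -3.

indicial: r^2 + 1 r - 6 = 0; roots r_1 = 2, r_2 = -3


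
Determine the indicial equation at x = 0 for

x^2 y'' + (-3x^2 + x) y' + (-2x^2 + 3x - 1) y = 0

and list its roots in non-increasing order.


Divide by x^2 to reach normal form y'' + P_1(x) y' + P_2(x) y = 0 with P_1(x) = -3 + 1/x and P_2(x) = -2 + 3/x - 1/x^2.
x = 0 is a singular point because the y'-coefficient -3 + 1/x has a pole at x = 0 and the y-coefficient -2 + 3/x - 1/x^2 has a pole at x = 0.
It is a regular singular point because x P_1(x) = p(x) = 1 - 3x and x^2 P_2(x) = q(x) = -2x^2 + 3x - 1 are polynomials, hence analytic at x = 0.
p(0) = 1,  q(0) = -1.
Indicial equation: r(r-1) + p(0) r + q(0) = 0, i.e. r^2 + (p(0) - 1) r + q(0) = 0, i.e. r^2 - 1 = 0.
Discriminant: (0)^2 - 4(-1) = 4, so r = (0 ± 2)/2.
Solving: r_1 = 1, r_2 = -1.

indicial: r^2 - 1 = 0; roots r_1 = 1, r_2 = -1


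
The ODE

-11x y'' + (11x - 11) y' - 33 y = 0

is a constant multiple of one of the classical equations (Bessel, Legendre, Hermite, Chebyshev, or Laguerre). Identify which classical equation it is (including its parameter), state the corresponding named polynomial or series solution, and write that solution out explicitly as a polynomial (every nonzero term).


All three coefficients share the factor -11; dividing through by -11 gives  x y'' + (1 - x) y' + 3 y = 0.
This matches the Laguerre equation x y'' + (1 - x) y' + n y = 0 with n = 3; the polynomial solution is L_3(x).
With y = sum_k a_k x^k, matching x^k gives (k+1)k a_{k+1} + (k+1) a_{k+1} - k a_k + n a_k = 0, i.e. (k+1)^2 a_{k+1} = (k - n) a_k = (k - 3) a_k. The right side vanishes at k = 3, so the series terminates at degree 3.
Standard normalization L_n(0) = 1 gives a_0 = 1. Work upward with a_{k+1} = (k - 3) a_k / (k+1)^2:
  a_1 = (0 - 3)(1) / 1^2 = -3/1 = -3
  a_2 = (1 - 3)(-3) / 2^2 = 6/4 = 3/2
  a_3 = (2 - 3)(3/2) / 3^2 = (-3/2)/9 = -1/6
Hence L_3(x) = -x^3/6 + 3 x^2/2 - 3 x + 1.

L_3(x); series = -x^3/6 + 3 x^2/2 - 3 x + 1


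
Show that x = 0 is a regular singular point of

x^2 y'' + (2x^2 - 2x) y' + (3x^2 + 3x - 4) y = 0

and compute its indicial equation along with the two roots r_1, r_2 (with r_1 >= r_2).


Divide by x^2 to reach normal form y'' + P_1(x) y' + P_2(x) y = 0 with P_1(x) = 2 - 2/x and P_2(x) = 3 + 3/x - 4/x^2.
x = 0 is a singular point because the y'-coefficient 2 - 2/x has a pole at x = 0 and the y-coefficient 3 + 3/x - 4/x^2 has a pole at x = 0.
It is a regular singular point because x P_1(x) = p(x) = 2x - 2 and x^2 P_2(x) = q(x) = 3x^2 + 3x - 4 are polynomials, hence analytic at x = 0.
p(0) = -2,  q(0) = -4.
Indicial equation: r(r-1) + p(0) r + q(0) = 0, i.e. r^2 + (p(0) - 1) r + q(0) = 0, i.e. r^2 - 3 r - 4 = 0.
Discriminant: (-3)^2 - 4(-4) = 25, so r = (3 ± 5)/2.
Solving: r_1 = 4, r_2 = -1.

indicial: r^2 - 3 r - 4 = 0; roots r_1 = 4, r_2 = -1


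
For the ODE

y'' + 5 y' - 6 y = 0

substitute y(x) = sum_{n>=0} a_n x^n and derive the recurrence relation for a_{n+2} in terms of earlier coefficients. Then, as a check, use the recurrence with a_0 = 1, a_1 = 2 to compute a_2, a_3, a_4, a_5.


Substitute y = sum_n a_n x^n.
y''(x) has coefficient (n+2)(n+1) a_{n+2} at x^n;
5 y'(x) has coefficient 5 (n+1) a_{n+1} at x^n;
-6 y(x) has coefficient -6 a_n at x^n.
Matching x^n: (n+2)(n+1) a_{n+2} + 5 (n+1) a_{n+1} - 6 a_n = 0.
Thus a_{n+2} = [-5 (n+1) a_{n+1} + 6 a_n] / ((n+1)(n+2)).

Check with a_0 = 1, a_1 = 2 (apply the recurrence for n = 0, 1, 2, 3): a_0 = 1, a_1 = 2, a_2 = -2, a_3 = 16/3, a_4 = -23/3, a_5 = 139/15.

a_(n+2) = [-5 (n+1) a_(n+1) + 6 a_n] / ((n+1)(n+2)); check: a_0 = 1, a_1 = 2, a_2 = -2, a_3 = 16/3, a_4 = -23/3, a_5 = 139/15


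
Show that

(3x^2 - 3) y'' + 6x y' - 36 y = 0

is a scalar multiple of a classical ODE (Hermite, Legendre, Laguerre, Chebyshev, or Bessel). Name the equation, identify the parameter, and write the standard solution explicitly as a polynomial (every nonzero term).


All three coefficients share the factor -3; dividing through by -3 gives  (1 - x^2) y'' - 2x y' + 12 y = 0.
This matches the Legendre equation (1 - x^2) y'' - 2x y' + n(n+1) y = 0 (note the -2x y' term) with n(n+1) = 12, so n = 3; the polynomial solution is P_3(x).
With y = sum_k a_k x^k, matching x^k gives (k+2)(k+1) a_{k+2} = [k(k+1) - n(n+1)] a_k = (k - 3)(k + 4) a_k. The right side vanishes at k = 3, so the series with the parity of 3 terminates at degree 3.
Standard normalization (P_n(1) = 1): leading coefficient (2n)!/(2^n (n!)^2) = 720/(8*36) = 5/2, so a_3 = 5/2. Work downward with a_k = (k+1)(k+2) a_{k+2} / ((k - 3)(k + 4)):
  a_1 = (2)(3)(5/2) / ((1 - 3)(1 + 4)) = 15/(-10) = -3/2
Hence P_3(x) = 5 x^3/2 - 3 x/2.

P_3(x); series = 5 x^3/2 - 3 x/2


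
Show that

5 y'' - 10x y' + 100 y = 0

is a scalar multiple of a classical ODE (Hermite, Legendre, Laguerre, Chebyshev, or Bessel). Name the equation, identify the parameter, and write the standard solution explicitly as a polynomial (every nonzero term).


All three coefficients share the factor 5; dividing through by 5 gives  y'' - 2x y' + 20 y = 0.
This matches the Hermite equation y'' - 2x y' + 2n y = 0 with 2n = 20, so n = 10; the polynomial solution is H_10(x).
With y = sum_k a_k x^k, matching x^k gives (k+2)(k+1) a_{k+2} = 2(k - n) a_k = 2(k - 10) a_k. The right side vanishes at k = 10, so the series with the parity of 10 terminates at degree 10.
Standard normalization: leading coefficient of H_n is 2^n, so a_10 = 2^10 = 1024. Work downward with a_k = (k+1)(k+2) a_{k+2} / (2(k - n)):
  a_8 = (9)(10)(1024) / (2(8 - 10)) = 92160/(-4) = -23040
  a_6 = (7)(8)(-23040) / (2(6 - 10)) = -1290240/(-8) = 161280
  a_4 = (5)(6)(161280) / (2(4 - 10)) = 4838400/(-12) = -403200
  a_2 = (3)(4)(-403200) / (2(2 - 10)) = -4838400/(-16) = 302400
  a_0 = (1)(2)(302400) / (2(0 - 10)) = 604800/(-20) = -30240
Hence H_10(x) = 1024 x^10 - 23040 x^8 + 161280 x^6 - 403200 x^4 + 302400 x^2 - 30240.

H_10(x); series = 1024 x^10 - 23040 x^8 + 161280 x^6 - 403200 x^4 + 302400 x^2 - 30240


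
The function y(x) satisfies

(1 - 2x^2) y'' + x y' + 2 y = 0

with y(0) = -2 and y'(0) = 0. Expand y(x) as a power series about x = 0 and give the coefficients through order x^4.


Ansatz: y(x) = sum_{n>=0} a_n x^n, so y'(x) = sum_{n>=1} n a_n x^(n-1) and y''(x) = sum_{n>=2} n(n-1) a_n x^(n-2).
Substitute into P(x) y'' + Q(x) y' + R(x) y = 0 with P(x) = 1 - 2x^2, Q(x) = x, R(x) = 2, and match powers of x.
Initial conditions: a_0 = -2, a_1 = 0.
Setting the coefficient of each power of x to zero and solving order by order (substituting the coefficients already found):
  x^0: 2 a_2 + 2 a_0 = 0  ->  2 a_2 = -2 a_0 = 4  ->  a_2 = 2
  x^1: 6 a_3 + 3 a_1 = 0  ->  6 a_3 = -3 a_1 = 0  ->  a_3 = 0
  x^2: 12 a_4 = 0  ->  a_4 = 0
Truncated series: y(x) = -2 + 2 x^2 + O(x^5).

a_0 = -2; a_1 = 0; a_2 = 2; a_3 = 0; a_4 = 0


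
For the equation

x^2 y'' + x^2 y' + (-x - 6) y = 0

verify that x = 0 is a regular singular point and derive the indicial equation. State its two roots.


Divide by x^2 to reach normal form y'' + P_1(x) y' + P_2(x) y = 0 with P_1(x) = 1 and P_2(x) = -1/x - 6/x^2.
x = 0 is a singular point because the y-coefficient -1/x - 6/x^2 has a pole at x = 0.
It is a regular singular point because x P_1(x) = p(x) = x and x^2 P_2(x) = q(x) = -x - 6 are polynomials, hence analytic at x = 0.
p(0) = 0,  q(0) = -6.
Indicial equation: r(r-1) + p(0) r + q(0) = 0, i.e. r^2 + (p(0) - 1) r + q(0) = 0, i.e. r^2 - 1 r - 6 = 0.
Discriminant: (-1)^2 - 4(-6) = 25, so r = (1 ± 5)/2.
Solving: r_1 = 3, r_2 = -2.

indicial: r^2 - 1 r - 6 = 0; roots r_1 = 3, r_2 = -2


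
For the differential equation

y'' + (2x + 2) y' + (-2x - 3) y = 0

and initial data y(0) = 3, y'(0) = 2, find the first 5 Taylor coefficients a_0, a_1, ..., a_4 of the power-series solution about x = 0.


Ansatz: y(x) = sum_{n>=0} a_n x^n, so y'(x) = sum_{n>=1} n a_n x^(n-1) and y''(x) = sum_{n>=2} n(n-1) a_n x^(n-2).
Substitute into P(x) y'' + Q(x) y' + R(x) y = 0 with P(x) = 1, Q(x) = 2x + 2, R(x) = -2x - 3, and match powers of x.
Initial conditions: a_0 = 3, a_1 = 2.
Setting the coefficient of each power of x to zero and solving order by order (substituting the coefficients already found):
  x^0: 2 a_2 + 2 a_1 - 3 a_0 = 0  ->  2 a_2 = -2 a_1 + 3 a_0 = 5  ->  a_2 = 5/2
  x^1: 6 a_3 + 4 a_2 - a_1 - 2 a_0 = 0  ->  6 a_3 = -4 a_2 + a_1 + 2 a_0 = -2  ->  a_3 = -1/3
  x^2: 12 a_4 + 6 a_3 + a_2 - 2 a_1 = 0  ->  12 a_4 = -6 a_3 - a_2 + 2 a_1 = 7/2  ->  a_4 = 7/24
Truncated series: y(x) = 3 + 2 x + (5/2) x^2 - (1/3) x^3 + (7/24) x^4 + O(x^5).

a_0 = 3; a_1 = 2; a_2 = 5/2; a_3 = -1/3; a_4 = 7/24


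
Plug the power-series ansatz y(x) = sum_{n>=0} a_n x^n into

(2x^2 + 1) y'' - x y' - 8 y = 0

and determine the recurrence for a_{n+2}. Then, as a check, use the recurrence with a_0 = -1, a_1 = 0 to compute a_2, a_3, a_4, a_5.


Substitute y = sum_n a_n x^n.
(1 + 2 x^2) y'' contributes (n+2)(n+1) a_{n+2} + 2 n(n-1) a_n at x^n.
-x y'(x) contributes -n a_n at x^n.
-8 y(x) contributes -8 a_n at x^n.
Matching x^n: (n+2)(n+1) a_{n+2} + (2 n(n-1) - n - 8) a_n = 0.
Thus a_{n+2} = (-2 n(n-1) + n + 8) / ((n+1)(n+2)) * a_n.

Check with a_0 = -1, a_1 = 0 (apply the recurrence for n = 0, 1, 2, 3): a_0 = -1, a_1 = 0, a_2 = -4, a_3 = 0, a_4 = -2, a_5 = 0.

a_(n+2) = (-2 n(n-1) + n + 8) / ((n+1)(n+2)) * a_n; check: a_0 = -1, a_1 = 0, a_2 = -4, a_3 = 0, a_4 = -2, a_5 = 0


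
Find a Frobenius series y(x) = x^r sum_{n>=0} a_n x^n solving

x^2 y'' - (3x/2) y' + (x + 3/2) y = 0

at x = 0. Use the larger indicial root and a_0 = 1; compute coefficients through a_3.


Write in Frobenius form y'' + (p(x)/x) y' + (q(x)/x^2) y = 0:
  p(x) = -3/2,  q(x) = x + 3/2.
Indicial equation: r(r-1) + (-3/2) r + (3/2) = 0 -> roots r_1 = 3/2, r_2 = 1.
Take r = r_1 = 3/2. Let y(x) = x^r sum_{n>=0} a_n x^n with a_0 = 1.
Substitute y = x^r sum a_n x^n and match x^{r+n}. The recurrence is
  D(n) a_n + 1 a_{n-1} = 0,  where D(n) = (r+n)(r+n-1) + (-3/2)(r+n) + (3/2).
  a_n = -1 / D(n) * a_{n-1}.
Since the indicial polynomial factors as (r - r_1)(r - r_2), D(n) = (r_1 + n - r_1)(r_1 + n - r_2) = n(n + 1/2).
Evaluating step by step (a_0 = 1):
  n = 1: D(1) = 1(1 + 1/2) = 3/2; numerator = -1(1) = -1; a_1 = (-1)/(3/2) = -2/3
  n = 2: D(2) = 2(2 + 1/2) = 5; numerator = -1(-2/3) = 2/3; a_2 = (2/3)/(5) = 2/15
  n = 3: D(3) = 3(3 + 1/2) = 21/2; numerator = -1(2/15) = -2/15; a_3 = (-2/15)/(21/2) = -4/315

r = 3/2; a_0 = 1; a_1 = -2/3; a_2 = 2/15; a_3 = -4/315


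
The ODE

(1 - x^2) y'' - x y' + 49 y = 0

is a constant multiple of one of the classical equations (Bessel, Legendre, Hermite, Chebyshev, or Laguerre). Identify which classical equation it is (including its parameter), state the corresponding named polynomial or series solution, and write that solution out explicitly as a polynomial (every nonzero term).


The equation is already in a standard form:  (1 - x^2) y'' - x y' + 49 y = 0.
This matches the Chebyshev equation (1 - x^2) y'' - x y' + n^2 y = 0 (note the -x y' term, not -2x y') with n^2 = 49, so n = 7; the polynomial solution is T_7(x).
With y = sum_k a_k x^k, matching x^k gives (k+2)(k+1) a_{k+2} = (k^2 - n^2) a_k = (k - 7)(k + 7) a_k. The right side vanishes at k = 7, so the series with the parity of 7 terminates at degree 7.
Standard normalization: leading coefficient of T_n is 2^(n-1), so a_7 = 2^6 = 64. Work downward with a_k = (k+1)(k+2) a_{k+2} / ((k - 7)(k + 7)):
  a_5 = (6)(7)(64) / ((5 - 7)(5 + 7)) = 2688/(-24) = -112
  a_3 = (4)(5)(-112) / ((3 - 7)(3 + 7)) = -2240/(-40) = 56
  a_1 = (2)(3)(56) / ((1 - 7)(1 + 7)) = 336/(-48) = -7
Hence T_7(x) = 64 x^7 - 112 x^5 + 56 x^3 - 7 x.

T_7(x); series = 64 x^7 - 112 x^5 + 56 x^3 - 7 x


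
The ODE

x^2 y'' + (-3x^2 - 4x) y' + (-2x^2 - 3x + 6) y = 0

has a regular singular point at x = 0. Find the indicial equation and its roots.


Divide by x^2 to reach normal form y'' + P_1(x) y' + P_2(x) y = 0 with P_1(x) = -3 - 4/x and P_2(x) = -2 - 3/x + 6/x^2.
x = 0 is a singular point because the y'-coefficient -3 - 4/x has a pole at x = 0 and the y-coefficient -2 - 3/x + 6/x^2 has a pole at x = 0.
It is a regular singular point because x P_1(x) = p(x) = -3x - 4 and x^2 P_2(x) = q(x) = -2x^2 - 3x + 6 are polynomials, hence analytic at x = 0.
p(0) = -4,  q(0) = 6.
Indicial equation: r(r-1) + p(0) r + q(0) = 0, i.e. r^2 + (p(0) - 1) r + q(0) = 0, i.e. r^2 - 5 r + 6 = 0.
Discriminant: (-5)^2 - 4(6) = 1, so r = (5 ± 1)/2.
Solving: r_1 = 3, r_2 = 2.

indicial: r^2 - 5 r + 6 = 0; roots r_1 = 3, r_2 = 2


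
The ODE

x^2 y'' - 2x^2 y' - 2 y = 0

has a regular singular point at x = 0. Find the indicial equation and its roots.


Divide by x^2 to reach normal form y'' + P_1(x) y' + P_2(x) y = 0 with P_1(x) = -2 and P_2(x) = -2/x^2.
x = 0 is a singular point because the y-coefficient -2/x^2 has a pole at x = 0.
It is a regular singular point because x P_1(x) = p(x) = -2x and x^2 P_2(x) = q(x) = -2 are polynomials, hence analytic at x = 0.
p(0) = 0,  q(0) = -2.
Indicial equation: r(r-1) + p(0) r + q(0) = 0, i.e. r^2 + (p(0) - 1) r + q(0) = 0, i.e. r^2 - 1 r - 2 = 0.
Discriminant: (-1)^2 - 4(-2) = 9, so r = (1 ± 3)/2.
Solving: r_1 = 2, r_2 = -1.

indicial: r^2 - 1 r - 2 = 0; roots r_1 = 2, r_2 = -1


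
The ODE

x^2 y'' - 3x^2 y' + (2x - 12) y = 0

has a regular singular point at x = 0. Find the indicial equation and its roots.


Divide by x^2 to reach normal form y'' + P_1(x) y' + P_2(x) y = 0 with P_1(x) = -3 and P_2(x) = 2/x - 12/x^2.
x = 0 is a singular point because the y-coefficient 2/x - 12/x^2 has a pole at x = 0.
It is a regular singular point because x P_1(x) = p(x) = -3x and x^2 P_2(x) = q(x) = 2x - 12 are polynomials, hence analytic at x = 0.
p(0) = 0,  q(0) = -12.
Indicial equation: r(r-1) + p(0) r + q(0) = 0, i.e. r^2 + (p(0) - 1) r + q(0) = 0, i.e. r^2 - 1 r - 12 = 0.
Discriminant: (-1)^2 - 4(-12) = 49, so r = (1 ± 7)/2.
Solving: r_1 = 4, r_2 = -3.

indicial: r^2 - 1 r - 12 = 0; roots r_1 = 4, r_2 = -3


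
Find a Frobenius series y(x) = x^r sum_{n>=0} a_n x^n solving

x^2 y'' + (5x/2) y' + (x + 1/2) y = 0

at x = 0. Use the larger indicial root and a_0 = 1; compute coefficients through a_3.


Write in Frobenius form y'' + (p(x)/x) y' + (q(x)/x^2) y = 0:
  p(x) = 5/2,  q(x) = x + 1/2.
Indicial equation: r(r-1) + (5/2) r + (1/2) = 0 -> roots r_1 = -1/2, r_2 = -1.
Take r = r_1 = -1/2. Let y(x) = x^r sum_{n>=0} a_n x^n with a_0 = 1.
Substitute y = x^r sum a_n x^n and match x^{r+n}. The recurrence is
  D(n) a_n + 1 a_{n-1} = 0,  where D(n) = (r+n)(r+n-1) + (5/2)(r+n) + (1/2).
  a_n = -1 / D(n) * a_{n-1}.
Since the indicial polynomial factors as (r - r_1)(r - r_2), D(n) = (r_1 + n - r_1)(r_1 + n - r_2) = n(n + 1/2).
Evaluating step by step (a_0 = 1):
  n = 1: D(1) = 1(1 + 1/2) = 3/2; numerator = -1(1) = -1; a_1 = (-1)/(3/2) = -2/3
  n = 2: D(2) = 2(2 + 1/2) = 5; numerator = -1(-2/3) = 2/3; a_2 = (2/3)/(5) = 2/15
  n = 3: D(3) = 3(3 + 1/2) = 21/2; numerator = -1(2/15) = -2/15; a_3 = (-2/15)/(21/2) = -4/315

r = -1/2; a_0 = 1; a_1 = -2/3; a_2 = 2/15; a_3 = -4/315


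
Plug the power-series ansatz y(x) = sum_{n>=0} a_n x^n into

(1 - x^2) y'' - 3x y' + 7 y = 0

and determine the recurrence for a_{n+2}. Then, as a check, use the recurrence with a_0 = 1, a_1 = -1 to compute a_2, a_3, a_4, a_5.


Substitute y = sum_n a_n x^n.
(1 - 1 x^2) y'' contributes (n+2)(n+1) a_{n+2} - n(n-1) a_n at x^n.
-3 x y'(x) contributes -3 n a_n at x^n.
7 y(x) contributes 7 a_n at x^n.
Matching x^n: (n+2)(n+1) a_{n+2} + (-n(n-1) - 3 n + 7) a_n = 0.
Thus a_{n+2} = (n(n-1) + 3 n - 7) / ((n+1)(n+2)) * a_n.

Check with a_0 = 1, a_1 = -1 (apply the recurrence for n = 0, 1, 2, 3): a_0 = 1, a_1 = -1, a_2 = -7/2, a_3 = 2/3, a_4 = -7/24, a_5 = 4/15.

a_(n+2) = (n(n-1) + 3 n - 7) / ((n+1)(n+2)) * a_n; check: a_0 = 1, a_1 = -1, a_2 = -7/2, a_3 = 2/3, a_4 = -7/24, a_5 = 4/15


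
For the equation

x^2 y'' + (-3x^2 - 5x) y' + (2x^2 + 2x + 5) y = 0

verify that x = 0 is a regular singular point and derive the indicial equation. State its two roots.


Divide by x^2 to reach normal form y'' + P_1(x) y' + P_2(x) y = 0 with P_1(x) = -3 - 5/x and P_2(x) = 2 + 2/x + 5/x^2.
x = 0 is a singular point because the y'-coefficient -3 - 5/x has a pole at x = 0 and the y-coefficient 2 + 2/x + 5/x^2 has a pole at x = 0.
It is a regular singular point because x P_1(x) = p(x) = -3x - 5 and x^2 P_2(x) = q(x) = 2x^2 + 2x + 5 are polynomials, hence analytic at x = 0.
p(0) = -5,  q(0) = 5.
Indicial equation: r(r-1) + p(0) r + q(0) = 0, i.e. r^2 + (p(0) - 1) r + q(0) = 0, i.e. r^2 - 6 r + 5 = 0.
Discriminant: (-6)^2 - 4(5) = 16, so r = (6 ± 4)/2.
Solving: r_1 = 5, r_2 = 1.

indicial: r^2 - 6 r + 5 = 0; roots r_1 = 5, r_2 = 1


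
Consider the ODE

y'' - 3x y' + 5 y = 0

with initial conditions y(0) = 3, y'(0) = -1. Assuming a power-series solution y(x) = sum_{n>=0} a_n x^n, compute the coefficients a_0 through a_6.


Ansatz: y(x) = sum_{n>=0} a_n x^n, so y'(x) = sum_{n>=1} n a_n x^(n-1) and y''(x) = sum_{n>=2} n(n-1) a_n x^(n-2).
Substitute into P(x) y'' + Q(x) y' + R(x) y = 0 with P(x) = 1, Q(x) = -3x, R(x) = 5, and match powers of x.
Initial conditions: a_0 = 3, a_1 = -1.
Setting the coefficient of each power of x to zero and solving order by order (substituting the coefficients already found):
  x^0: 2 a_2 + 5 a_0 = 0  ->  2 a_2 = -5 a_0 = -15  ->  a_2 = -15/2
  x^1: 6 a_3 + 2 a_1 = 0  ->  6 a_3 = -2 a_1 = 2  ->  a_3 = 1/3
  x^2: 12 a_4 - a_2 = 0  ->  12 a_4 = a_2 = -15/2  ->  a_4 = -5/8
  x^3: 20 a_5 - 4 a_3 = 0  ->  20 a_5 = 4 a_3 = 4/3  ->  a_5 = 1/15
  x^4: 30 a_6 - 7 a_4 = 0  ->  30 a_6 = 7 a_4 = -35/8  ->  a_6 = -7/48
Truncated series: y(x) = 3 - x - (15/2) x^2 + (1/3) x^3 - (5/8) x^4 + (1/15) x^5 - (7/48) x^6 + O(x^7).

a_0 = 3; a_1 = -1; a_2 = -15/2; a_3 = 1/3; a_4 = -5/8; a_5 = 1/15; a_6 = -7/48


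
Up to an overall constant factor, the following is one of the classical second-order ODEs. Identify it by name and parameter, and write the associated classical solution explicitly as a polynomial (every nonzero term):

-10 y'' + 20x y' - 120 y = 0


All three coefficients share the factor -10; dividing through by -10 gives  y'' - 2x y' + 12 y = 0.
This matches the Hermite equation y'' - 2x y' + 2n y = 0 with 2n = 12, so n = 6; the polynomial solution is H_6(x).
With y = sum_k a_k x^k, matching x^k gives (k+2)(k+1) a_{k+2} = 2(k - n) a_k = 2(k - 6) a_k. The right side vanishes at k = 6, so the series with the parity of 6 terminates at degree 6.
Standard normalization: leading coefficient of H_n is 2^n, so a_6 = 2^6 = 64. Work downward with a_k = (k+1)(k+2) a_{k+2} / (2(k - n)):
  a_4 = (5)(6)(64) / (2(4 - 6)) = 1920/(-4) = -480
  a_2 = (3)(4)(-480) / (2(2 - 6)) = -5760/(-8) = 720
  a_0 = (1)(2)(720) / (2(0 - 6)) = 1440/(-12) = -120
Hence H_6(x) = 64 x^6 - 480 x^4 + 720 x^2 - 120.

H_6(x); series = 64 x^6 - 480 x^4 + 720 x^2 - 120


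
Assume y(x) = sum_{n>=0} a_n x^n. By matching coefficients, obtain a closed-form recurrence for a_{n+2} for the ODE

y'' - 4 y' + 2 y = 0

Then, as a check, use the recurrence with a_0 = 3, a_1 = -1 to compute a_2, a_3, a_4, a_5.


Substitute y = sum_n a_n x^n.
y''(x) has coefficient (n+2)(n+1) a_{n+2} at x^n;
-4 y'(x) has coefficient -4 (n+1) a_{n+1} at x^n;
2 y(x) has coefficient 2 a_n at x^n.
Matching x^n: (n+2)(n+1) a_{n+2} - 4 (n+1) a_{n+1} + 2 a_n = 0.
Thus a_{n+2} = [4 (n+1) a_{n+1} - 2 a_n] / ((n+1)(n+2)).

Check with a_0 = 3, a_1 = -1 (apply the recurrence for n = 0, 1, 2, 3): a_0 = 3, a_1 = -1, a_2 = -5, a_3 = -19/3, a_4 = -11/2, a_5 = -113/30.

a_(n+2) = [4 (n+1) a_(n+1) - 2 a_n] / ((n+1)(n+2)); check: a_0 = 3, a_1 = -1, a_2 = -5, a_3 = -19/3, a_4 = -11/2, a_5 = -113/30


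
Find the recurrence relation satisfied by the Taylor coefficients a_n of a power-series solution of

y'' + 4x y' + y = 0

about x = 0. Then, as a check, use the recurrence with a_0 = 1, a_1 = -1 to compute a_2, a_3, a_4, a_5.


Substitute y = sum_n a_n x^n.
y''(x) has coefficient (n+2)(n+1) a_{n+2} at x^n;
4 x y'(x) has coefficient 4 n a_n at x^n (shift);
y(x) has coefficient 1 a_n at x^n.
Matching x^n: (n+2)(n+1) a_{n+2} + (4n + 1) a_n = 0.
Thus a_{n+2} = (-4n - 1) / ((n+1)(n+2)) * a_n.

Check with a_0 = 1, a_1 = -1 (apply the recurrence for n = 0, 1, 2, 3): a_0 = 1, a_1 = -1, a_2 = -1/2, a_3 = 5/6, a_4 = 3/8, a_5 = -13/24.

a_(n+2) = (-4n - 1) / ((n+1)(n+2)) * a_n; check: a_0 = 1, a_1 = -1, a_2 = -1/2, a_3 = 5/6, a_4 = 3/8, a_5 = -13/24


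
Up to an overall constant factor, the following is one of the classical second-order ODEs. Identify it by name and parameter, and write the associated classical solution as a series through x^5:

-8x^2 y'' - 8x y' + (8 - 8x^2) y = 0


All three coefficients share the factor -8; dividing through by -8 gives  x^2 y'' + x y' + (x^2 - 1) y = 0.
This matches the Bessel equation x^2 y'' + x y' + (x^2 - nu^2) y = 0 with nu^2 = 1, so nu = 1; the solution bounded at x = 0 is J_1(x).
Frobenius at x = 0: indicial roots ±nu; for r = nu the recurrence k(k + 2nu) c_k = -c_{k-2} gives the standard series J_nu(x) = sum_{k>=0} (-1)^k / (k! (k+nu)!) (x/2)^(2k+nu). Evaluate the first 3 terms:
  k = 0: (-1)^0 / (0! * 1! * 2^1) x^1 = 1/(1*1*2) x^1 = (1/2) x^1
  k = 1: (-1)^1 / (1! * 2! * 2^3) x^3 = -1/(1*2*8) x^3 = (-1/16) x^3
  k = 2: (-1)^2 / (2! * 3! * 2^5) x^5 = 1/(2*6*32) x^5 = (1/384) x^5
Hence J_1(x) = x^5/384 - x^3/16 + x/2 + ....

J_1(x); series = x^5/384 - x^3/16 + x/2


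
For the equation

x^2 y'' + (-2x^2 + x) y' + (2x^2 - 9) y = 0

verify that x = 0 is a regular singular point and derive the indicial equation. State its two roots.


Divide by x^2 to reach normal form y'' + P_1(x) y' + P_2(x) y = 0 with P_1(x) = -2 + 1/x and P_2(x) = 2 - 9/x^2.
x = 0 is a singular point because the y'-coefficient -2 + 1/x has a pole at x = 0 and the y-coefficient 2 - 9/x^2 has a pole at x = 0.
It is a regular singular point because x P_1(x) = p(x) = 1 - 2x and x^2 P_2(x) = q(x) = 2x^2 - 9 are polynomials, hence analytic at x = 0.
p(0) = 1,  q(0) = -9.
Indicial equation: r(r-1) + p(0) r + q(0) = 0, i.e. r^2 + (p(0) - 1) r + q(0) = 0, i.e. r^2 - 9 = 0.
Discriminant: (0)^2 - 4(-9) = 36, so r = (0 ± 6)/2.
Solving: r_1 = 3, r_2 = -3.

indicial: r^2 - 9 = 0; roots r_1 = 3, r_2 = -3


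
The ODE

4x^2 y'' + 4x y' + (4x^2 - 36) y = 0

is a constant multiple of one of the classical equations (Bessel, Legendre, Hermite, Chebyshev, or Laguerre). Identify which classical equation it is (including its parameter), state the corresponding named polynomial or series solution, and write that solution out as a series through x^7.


All three coefficients share the factor 4; dividing through by 4 gives  x^2 y'' + x y' + (x^2 - 9) y = 0.
This matches the Bessel equation x^2 y'' + x y' + (x^2 - nu^2) y = 0 with nu^2 = 9, so nu = 3; the solution bounded at x = 0 is J_3(x).
Frobenius at x = 0: indicial roots ±nu; for r = nu the recurrence k(k + 2nu) c_k = -c_{k-2} gives the standard series J_nu(x) = sum_{k>=0} (-1)^k / (k! (k+nu)!) (x/2)^(2k+nu). Evaluate the first 3 terms:
  k = 0: (-1)^0 / (0! * 3! * 2^3) x^3 = 1/(1*6*8) x^3 = (1/48) x^3
  k = 1: (-1)^1 / (1! * 4! * 2^5) x^5 = -1/(1*24*32) x^5 = (-1/768) x^5
  k = 2: (-1)^2 / (2! * 5! * 2^7) x^7 = 1/(2*120*128) x^7 = (1/30720) x^7
Hence J_3(x) = x^7/30720 - x^5/768 + x^3/48 + ....

J_3(x); series = x^7/30720 - x^5/768 + x^3/48


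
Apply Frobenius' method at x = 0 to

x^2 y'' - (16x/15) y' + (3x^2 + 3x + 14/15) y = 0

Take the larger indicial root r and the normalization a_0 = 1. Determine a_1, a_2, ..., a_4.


Write in Frobenius form y'' + (p(x)/x) y' + (q(x)/x^2) y = 0:
  p(x) = -16/15,  q(x) = 3x^2 + 3x + 14/15.
Indicial equation: r(r-1) + (-16/15) r + (14/15) = 0 -> roots r_1 = 7/5, r_2 = 2/3.
Take r = r_1 = 7/5. Let y(x) = x^r sum_{n>=0} a_n x^n with a_0 = 1.
Substitute y = x^r sum a_n x^n and match x^{r+n}. The recurrence is
  D(n) a_n + 3 a_{n-1} + 3 a_{n-2} = 0,  where D(n) = (r+n)(r+n-1) + (-16/15)(r+n) + (14/15).
  a_n = [-3 a_{n-1} - 3 a_{n-2}] / D(n).
Since the indicial polynomial factors as (r - r_1)(r - r_2), D(n) = (r_1 + n - r_1)(r_1 + n - r_2) = n(n + 11/15).
Evaluating step by step (a_0 = 1):
  n = 1: D(1) = 1(1 + 11/15) = 26/15; numerator = -3(1) = -3; a_1 = (-3)/(26/15) = -45/26
  n = 2: D(2) = 2(2 + 11/15) = 82/15; numerator = -3(-45/26) - 3(1) = 57/26; a_2 = (57/26)/(82/15) = 855/2132
  n = 3: D(3) = 3(3 + 11/15) = 56/5; numerator = -3(855/2132) - 3(-45/26) = 8505/2132; a_3 = (8505/2132)/(56/5) = 6075/17056
  n = 4: D(4) = 4(4 + 11/15) = 284/15; numerator = -3(6075/17056) - 3(855/2132) = -945/416; a_4 = (-945/416)/(284/15) = -14175/118144

r = 7/5; a_0 = 1; a_1 = -45/26; a_2 = 855/2132; a_3 = 6075/17056; a_4 = -14175/118144


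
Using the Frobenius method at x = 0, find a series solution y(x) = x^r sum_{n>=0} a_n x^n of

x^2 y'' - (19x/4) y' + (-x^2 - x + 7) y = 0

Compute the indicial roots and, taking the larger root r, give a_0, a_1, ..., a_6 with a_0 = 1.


Write in Frobenius form y'' + (p(x)/x) y' + (q(x)/x^2) y = 0:
  p(x) = -19/4,  q(x) = -x^2 - x + 7.
Indicial equation: r(r-1) + (-19/4) r + (7) = 0 -> roots r_1 = 4, r_2 = 7/4.
Take r = r_1 = 4. Let y(x) = x^r sum_{n>=0} a_n x^n with a_0 = 1.
Substitute y = x^r sum a_n x^n and match x^{r+n}. The recurrence is
  D(n) a_n - 1 a_{n-1} - 1 a_{n-2} = 0,  where D(n) = (r+n)(r+n-1) + (-19/4)(r+n) + (7).
  a_n = [1 a_{n-1} + 1 a_{n-2}] / D(n).
Since the indicial polynomial factors as (r - r_1)(r - r_2), D(n) = (r_1 + n - r_1)(r_1 + n - r_2) = n(n + 9/4).
Evaluating step by step (a_0 = 1):
  n = 1: D(1) = 1(1 + 9/4) = 13/4; numerator = 1(1) = 1; a_1 = (1)/(13/4) = 4/13
  n = 2: D(2) = 2(2 + 9/4) = 17/2; numerator = 1(4/13) + 1(1) = 17/13; a_2 = (17/13)/(17/2) = 2/13
  n = 3: D(3) = 3(3 + 9/4) = 63/4; numerator = 1(2/13) + 1(4/13) = 6/13; a_3 = (6/13)/(63/4) = 8/273
  n = 4: D(4) = 4(4 + 9/4) = 25; numerator = 1(8/273) + 1(2/13) = 50/273; a_4 = (50/273)/(25) = 2/273
  n = 5: D(5) = 5(5 + 9/4) = 145/4; numerator = 1(2/273) + 1(8/273) = 10/273; a_5 = (10/273)/(145/4) = 8/7917
  n = 6: D(6) = 6(6 + 9/4) = 99/2; numerator = 1(8/7917) + 1(2/273) = 22/2639; a_6 = (22/2639)/(99/2) = 4/23751

r = 4; a_0 = 1; a_1 = 4/13; a_2 = 2/13; a_3 = 8/273; a_4 = 2/273; a_5 = 8/7917; a_6 = 4/23751


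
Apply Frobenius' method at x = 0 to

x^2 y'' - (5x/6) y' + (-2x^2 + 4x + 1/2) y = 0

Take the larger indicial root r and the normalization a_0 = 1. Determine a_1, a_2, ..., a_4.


Write in Frobenius form y'' + (p(x)/x) y' + (q(x)/x^2) y = 0:
  p(x) = -5/6,  q(x) = -2x^2 + 4x + 1/2.
Indicial equation: r(r-1) + (-5/6) r + (1/2) = 0 -> roots r_1 = 3/2, r_2 = 1/3.
Take r = r_1 = 3/2. Let y(x) = x^r sum_{n>=0} a_n x^n with a_0 = 1.
Substitute y = x^r sum a_n x^n and match x^{r+n}. The recurrence is
  D(n) a_n + 4 a_{n-1} - 2 a_{n-2} = 0,  where D(n) = (r+n)(r+n-1) + (-5/6)(r+n) + (1/2).
  a_n = [-4 a_{n-1} + 2 a_{n-2}] / D(n).
Since the indicial polynomial factors as (r - r_1)(r - r_2), D(n) = (r_1 + n - r_1)(r_1 + n - r_2) = n(n + 7/6).
Evaluating step by step (a_0 = 1):
  n = 1: D(1) = 1(1 + 7/6) = 13/6; numerator = -4(1) = -4; a_1 = (-4)/(13/6) = -24/13
  n = 2: D(2) = 2(2 + 7/6) = 19/3; numerator = -4(-24/13) + 2(1) = 122/13; a_2 = (122/13)/(19/3) = 366/247
  n = 3: D(3) = 3(3 + 7/6) = 25/2; numerator = -4(366/247) + 2(-24/13) = -2376/247; a_3 = (-2376/247)/(25/2) = -4752/6175
  n = 4: D(4) = 4(4 + 7/6) = 62/3; numerator = -4(-4752/6175) + 2(366/247) = 37308/6175; a_4 = (37308/6175)/(62/3) = 55962/191425

r = 3/2; a_0 = 1; a_1 = -24/13; a_2 = 366/247; a_3 = -4752/6175; a_4 = 55962/191425


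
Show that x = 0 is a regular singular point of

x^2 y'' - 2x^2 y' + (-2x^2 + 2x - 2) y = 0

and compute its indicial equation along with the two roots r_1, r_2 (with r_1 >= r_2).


Divide by x^2 to reach normal form y'' + P_1(x) y' + P_2(x) y = 0 with P_1(x) = -2 and P_2(x) = -2 + 2/x - 2/x^2.
x = 0 is a singular point because the y-coefficient -2 + 2/x - 2/x^2 has a pole at x = 0.
It is a regular singular point because x P_1(x) = p(x) = -2x and x^2 P_2(x) = q(x) = -2x^2 + 2x - 2 are polynomials, hence analytic at x = 0.
p(0) = 0,  q(0) = -2.
Indicial equation: r(r-1) + p(0) r + q(0) = 0, i.e. r^2 + (p(0) - 1) r + q(0) = 0, i.e. r^2 - 1 r - 2 = 0.
Discriminant: (-1)^2 - 4(-2) = 9, so r = (1 ± 3)/2.
Solving: r_1 = 2, r_2 = -1.

indicial: r^2 - 1 r - 2 = 0; roots r_1 = 2, r_2 = -1


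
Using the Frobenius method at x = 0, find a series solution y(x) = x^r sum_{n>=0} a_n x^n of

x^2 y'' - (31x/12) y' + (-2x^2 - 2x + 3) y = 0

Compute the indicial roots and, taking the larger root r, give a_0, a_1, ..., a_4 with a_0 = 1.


Write in Frobenius form y'' + (p(x)/x) y' + (q(x)/x^2) y = 0:
  p(x) = -31/12,  q(x) = -2x^2 - 2x + 3.
Indicial equation: r(r-1) + (-31/12) r + (3) = 0 -> roots r_1 = 9/4, r_2 = 4/3.
Take r = r_1 = 9/4. Let y(x) = x^r sum_{n>=0} a_n x^n with a_0 = 1.
Substitute y = x^r sum a_n x^n and match x^{r+n}. The recurrence is
  D(n) a_n - 2 a_{n-1} - 2 a_{n-2} = 0,  where D(n) = (r+n)(r+n-1) + (-31/12)(r+n) + (3).
  a_n = [2 a_{n-1} + 2 a_{n-2}] / D(n).
Since the indicial polynomial factors as (r - r_1)(r - r_2), D(n) = (r_1 + n - r_1)(r_1 + n - r_2) = n(n + 11/12).
Evaluating step by step (a_0 = 1):
  n = 1: D(1) = 1(1 + 11/12) = 23/12; numerator = 2(1) = 2; a_1 = (2)/(23/12) = 24/23
  n = 2: D(2) = 2(2 + 11/12) = 35/6; numerator = 2(24/23) + 2(1) = 94/23; a_2 = (94/23)/(35/6) = 564/805
  n = 3: D(3) = 3(3 + 11/12) = 47/4; numerator = 2(564/805) + 2(24/23) = 2808/805; a_3 = (2808/805)/(47/4) = 11232/37835
  n = 4: D(4) = 4(4 + 11/12) = 59/3; numerator = 2(11232/37835) + 2(564/805) = 15096/7567; a_4 = (15096/7567)/(59/3) = 45288/446453

r = 9/4; a_0 = 1; a_1 = 24/23; a_2 = 564/805; a_3 = 11232/37835; a_4 = 45288/446453
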